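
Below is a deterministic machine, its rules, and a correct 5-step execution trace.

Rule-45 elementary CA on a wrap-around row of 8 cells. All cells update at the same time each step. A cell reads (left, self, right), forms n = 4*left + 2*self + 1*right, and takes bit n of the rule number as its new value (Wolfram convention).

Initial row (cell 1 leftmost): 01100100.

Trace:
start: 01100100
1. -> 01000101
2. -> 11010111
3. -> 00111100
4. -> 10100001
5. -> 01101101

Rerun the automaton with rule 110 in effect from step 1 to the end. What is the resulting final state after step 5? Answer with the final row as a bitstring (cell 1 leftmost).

(re-executing steps 1..5 under rule 110; state before step 1: 01100100)
1. -> 11101100
2. -> 10111101
3. -> 11100111
4. -> 00101100
5. -> 01111100

01111100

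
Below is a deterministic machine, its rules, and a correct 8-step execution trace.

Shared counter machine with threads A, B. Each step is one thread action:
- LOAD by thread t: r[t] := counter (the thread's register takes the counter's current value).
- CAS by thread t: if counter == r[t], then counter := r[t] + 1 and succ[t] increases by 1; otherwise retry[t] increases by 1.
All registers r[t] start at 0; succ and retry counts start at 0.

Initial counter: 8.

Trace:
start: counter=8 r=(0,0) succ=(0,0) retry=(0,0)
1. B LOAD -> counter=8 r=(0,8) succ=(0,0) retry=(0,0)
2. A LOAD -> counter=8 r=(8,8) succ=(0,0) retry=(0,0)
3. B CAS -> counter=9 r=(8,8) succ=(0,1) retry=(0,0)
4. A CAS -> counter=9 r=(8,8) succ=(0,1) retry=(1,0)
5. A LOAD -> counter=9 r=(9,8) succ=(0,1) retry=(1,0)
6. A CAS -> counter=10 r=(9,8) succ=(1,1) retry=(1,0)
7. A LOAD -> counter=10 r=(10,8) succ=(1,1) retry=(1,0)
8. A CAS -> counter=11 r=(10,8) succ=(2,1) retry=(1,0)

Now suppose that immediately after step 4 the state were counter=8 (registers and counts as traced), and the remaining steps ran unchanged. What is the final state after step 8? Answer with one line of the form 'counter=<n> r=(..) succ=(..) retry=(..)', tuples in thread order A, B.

counter=10 r=(9,8) succ=(2,1) retry=(1,0)

state after step 4 := counter=8 r=(8,8) succ=(0,1) retry=(1,0)
5. A LOAD -> counter=8 r=(8,8) succ=(0,1) retry=(1,0)
6. A CAS -> counter=9 r=(8,8) succ=(1,1) retry=(1,0)
7. A LOAD -> counter=9 r=(9,8) succ=(1,1) retry=(1,0)
8. A CAS -> counter=10 r=(9,8) succ=(2,1) retry=(1,0)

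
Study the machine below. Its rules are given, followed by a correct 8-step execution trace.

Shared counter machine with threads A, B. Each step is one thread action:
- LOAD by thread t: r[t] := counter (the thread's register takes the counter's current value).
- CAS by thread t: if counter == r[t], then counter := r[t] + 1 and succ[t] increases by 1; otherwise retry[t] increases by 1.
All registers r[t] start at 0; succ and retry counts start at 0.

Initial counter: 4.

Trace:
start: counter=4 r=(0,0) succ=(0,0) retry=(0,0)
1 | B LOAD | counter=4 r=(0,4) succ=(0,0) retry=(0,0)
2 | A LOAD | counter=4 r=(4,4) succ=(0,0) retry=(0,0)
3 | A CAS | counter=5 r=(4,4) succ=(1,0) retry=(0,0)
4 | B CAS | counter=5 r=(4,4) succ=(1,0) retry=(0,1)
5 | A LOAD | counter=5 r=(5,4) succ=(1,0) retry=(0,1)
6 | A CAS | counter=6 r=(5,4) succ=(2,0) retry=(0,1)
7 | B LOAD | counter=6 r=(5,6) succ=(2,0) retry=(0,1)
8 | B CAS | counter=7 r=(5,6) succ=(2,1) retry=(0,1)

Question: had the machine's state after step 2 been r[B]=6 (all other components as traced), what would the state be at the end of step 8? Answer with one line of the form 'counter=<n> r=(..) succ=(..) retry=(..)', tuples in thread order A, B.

state after step 2 := counter=4 r=(4,6) succ=(0,0) retry=(0,0)
3 | A CAS | counter=5 r=(4,6) succ=(1,0) retry=(0,0)
4 | B CAS | counter=5 r=(4,6) succ=(1,0) retry=(0,1)
5 | A LOAD | counter=5 r=(5,6) succ=(1,0) retry=(0,1)
6 | A CAS | counter=6 r=(5,6) succ=(2,0) retry=(0,1)
7 | B LOAD | counter=6 r=(5,6) succ=(2,0) retry=(0,1)
8 | B CAS | counter=7 r=(5,6) succ=(2,1) retry=(0,1)

counter=7 r=(5,6) succ=(2,1) retry=(0,1)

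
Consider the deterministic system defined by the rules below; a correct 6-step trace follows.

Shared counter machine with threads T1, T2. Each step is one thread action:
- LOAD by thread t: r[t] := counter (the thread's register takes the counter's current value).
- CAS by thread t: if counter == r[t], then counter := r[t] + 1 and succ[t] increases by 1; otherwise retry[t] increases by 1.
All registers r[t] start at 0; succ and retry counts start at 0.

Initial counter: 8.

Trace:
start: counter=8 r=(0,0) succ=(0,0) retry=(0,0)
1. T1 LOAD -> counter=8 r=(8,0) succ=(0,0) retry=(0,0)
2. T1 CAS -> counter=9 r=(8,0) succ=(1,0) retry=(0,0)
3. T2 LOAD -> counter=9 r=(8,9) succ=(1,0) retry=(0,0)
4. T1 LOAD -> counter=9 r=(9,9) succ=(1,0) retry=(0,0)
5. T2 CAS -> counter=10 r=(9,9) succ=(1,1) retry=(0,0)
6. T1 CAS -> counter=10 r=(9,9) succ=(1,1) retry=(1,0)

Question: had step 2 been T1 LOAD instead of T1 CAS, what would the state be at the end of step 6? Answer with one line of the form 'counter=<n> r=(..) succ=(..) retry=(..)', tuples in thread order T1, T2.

(re-executing from step 2 with the substitution; state before step 2: counter=8 r=(8,0) succ=(0,0) retry=(0,0))
2. T1 LOAD -> counter=8 r=(8,0) succ=(0,0) retry=(0,0)
3. T2 LOAD -> counter=8 r=(8,8) succ=(0,0) retry=(0,0)
4. T1 LOAD -> counter=8 r=(8,8) succ=(0,0) retry=(0,0)
5. T2 CAS -> counter=9 r=(8,8) succ=(0,1) retry=(0,0)
6. T1 CAS -> counter=9 r=(8,8) succ=(0,1) retry=(1,0)

counter=9 r=(8,8) succ=(0,1) retry=(1,0)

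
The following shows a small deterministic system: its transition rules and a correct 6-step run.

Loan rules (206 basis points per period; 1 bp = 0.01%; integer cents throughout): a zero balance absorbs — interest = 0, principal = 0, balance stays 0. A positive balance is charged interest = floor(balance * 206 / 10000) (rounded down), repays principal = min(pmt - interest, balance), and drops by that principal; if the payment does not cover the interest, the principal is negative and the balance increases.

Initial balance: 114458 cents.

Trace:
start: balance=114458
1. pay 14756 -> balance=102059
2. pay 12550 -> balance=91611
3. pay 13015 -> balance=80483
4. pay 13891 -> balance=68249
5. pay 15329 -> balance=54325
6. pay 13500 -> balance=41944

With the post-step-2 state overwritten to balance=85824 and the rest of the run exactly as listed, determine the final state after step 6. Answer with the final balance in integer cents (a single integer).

state after step 2 := balance=85824
3. pay 13015 -> balance=74576
4. pay 13891 -> balance=62221
5. pay 15329 -> balance=48173
6. pay 13500 -> balance=35665

35665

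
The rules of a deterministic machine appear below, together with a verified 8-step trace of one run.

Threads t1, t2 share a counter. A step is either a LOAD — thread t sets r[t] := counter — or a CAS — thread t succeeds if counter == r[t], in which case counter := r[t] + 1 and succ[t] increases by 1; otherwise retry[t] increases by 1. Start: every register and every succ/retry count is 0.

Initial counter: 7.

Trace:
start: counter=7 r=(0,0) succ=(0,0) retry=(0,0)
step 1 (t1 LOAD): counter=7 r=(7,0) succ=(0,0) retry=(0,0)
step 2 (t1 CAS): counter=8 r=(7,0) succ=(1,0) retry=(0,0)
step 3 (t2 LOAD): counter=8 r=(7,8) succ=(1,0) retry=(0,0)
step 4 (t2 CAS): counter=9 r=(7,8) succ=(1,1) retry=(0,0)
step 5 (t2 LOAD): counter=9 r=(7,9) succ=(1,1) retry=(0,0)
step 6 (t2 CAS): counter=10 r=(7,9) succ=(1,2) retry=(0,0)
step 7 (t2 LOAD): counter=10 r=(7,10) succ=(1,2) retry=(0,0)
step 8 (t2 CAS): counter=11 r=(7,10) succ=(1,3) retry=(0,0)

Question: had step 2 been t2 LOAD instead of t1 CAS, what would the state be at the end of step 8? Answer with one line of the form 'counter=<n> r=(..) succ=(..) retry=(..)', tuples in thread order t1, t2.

(re-executing from step 2 with the substitution; state before step 2: counter=7 r=(7,0) succ=(0,0) retry=(0,0))
step 2 (t2 LOAD): counter=7 r=(7,7) succ=(0,0) retry=(0,0)
step 3 (t2 LOAD): counter=7 r=(7,7) succ=(0,0) retry=(0,0)
step 4 (t2 CAS): counter=8 r=(7,7) succ=(0,1) retry=(0,0)
step 5 (t2 LOAD): counter=8 r=(7,8) succ=(0,1) retry=(0,0)
step 6 (t2 CAS): counter=9 r=(7,8) succ=(0,2) retry=(0,0)
step 7 (t2 LOAD): counter=9 r=(7,9) succ=(0,2) retry=(0,0)
step 8 (t2 CAS): counter=10 r=(7,9) succ=(0,3) retry=(0,0)

counter=10 r=(7,9) succ=(0,3) retry=(0,0)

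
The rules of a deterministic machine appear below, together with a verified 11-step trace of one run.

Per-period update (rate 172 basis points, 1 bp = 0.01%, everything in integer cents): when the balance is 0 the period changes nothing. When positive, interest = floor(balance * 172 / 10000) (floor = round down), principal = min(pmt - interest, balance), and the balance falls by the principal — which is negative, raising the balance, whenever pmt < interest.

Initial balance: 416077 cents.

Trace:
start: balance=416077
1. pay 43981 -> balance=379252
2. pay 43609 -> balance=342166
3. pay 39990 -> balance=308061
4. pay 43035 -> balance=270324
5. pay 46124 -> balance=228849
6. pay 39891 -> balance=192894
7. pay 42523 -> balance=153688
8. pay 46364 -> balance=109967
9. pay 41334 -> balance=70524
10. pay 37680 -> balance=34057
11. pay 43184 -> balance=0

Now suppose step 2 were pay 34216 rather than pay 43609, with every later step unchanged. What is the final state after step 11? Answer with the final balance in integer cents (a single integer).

2408

(re-executing from step 2 with the substitution; state before step 2: balance=379252)
2. pay 34216 -> balance=351559
3. pay 39990 -> balance=317615
4. pay 43035 -> balance=280042
5. pay 46124 -> balance=238734
6. pay 39891 -> balance=202949
7. pay 42523 -> balance=163916
8. pay 46364 -> balance=120371
9. pay 41334 -> balance=81107
10. pay 37680 -> balance=44822
11. pay 43184 -> balance=2408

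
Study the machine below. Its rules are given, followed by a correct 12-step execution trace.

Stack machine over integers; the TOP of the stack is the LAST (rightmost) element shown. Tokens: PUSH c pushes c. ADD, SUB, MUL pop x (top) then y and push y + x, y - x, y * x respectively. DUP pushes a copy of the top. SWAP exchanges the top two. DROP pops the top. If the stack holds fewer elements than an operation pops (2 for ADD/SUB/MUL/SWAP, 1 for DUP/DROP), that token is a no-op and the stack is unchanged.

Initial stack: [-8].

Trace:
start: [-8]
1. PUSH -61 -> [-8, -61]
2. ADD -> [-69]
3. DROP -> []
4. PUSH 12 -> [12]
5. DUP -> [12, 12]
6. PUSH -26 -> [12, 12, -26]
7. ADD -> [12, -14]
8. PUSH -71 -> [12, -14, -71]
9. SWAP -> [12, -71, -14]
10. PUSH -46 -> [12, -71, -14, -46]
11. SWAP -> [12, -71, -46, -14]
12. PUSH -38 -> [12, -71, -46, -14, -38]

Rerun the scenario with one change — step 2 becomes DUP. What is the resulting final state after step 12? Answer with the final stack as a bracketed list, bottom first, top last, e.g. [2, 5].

[-8, -61, 12, -71, -46, -14, -38]

(re-executing from step 2 with the substitution; state before step 2: [-8, -61])
2. DUP -> [-8, -61, -61]
3. DROP -> [-8, -61]
4. PUSH 12 -> [-8, -61, 12]
5. DUP -> [-8, -61, 12, 12]
6. PUSH -26 -> [-8, -61, 12, 12, -26]
7. ADD -> [-8, -61, 12, -14]
8. PUSH -71 -> [-8, -61, 12, -14, -71]
9. SWAP -> [-8, -61, 12, -71, -14]
10. PUSH -46 -> [-8, -61, 12, -71, -14, -46]
11. SWAP -> [-8, -61, 12, -71, -46, -14]
12. PUSH -38 -> [-8, -61, 12, -71, -46, -14, -38]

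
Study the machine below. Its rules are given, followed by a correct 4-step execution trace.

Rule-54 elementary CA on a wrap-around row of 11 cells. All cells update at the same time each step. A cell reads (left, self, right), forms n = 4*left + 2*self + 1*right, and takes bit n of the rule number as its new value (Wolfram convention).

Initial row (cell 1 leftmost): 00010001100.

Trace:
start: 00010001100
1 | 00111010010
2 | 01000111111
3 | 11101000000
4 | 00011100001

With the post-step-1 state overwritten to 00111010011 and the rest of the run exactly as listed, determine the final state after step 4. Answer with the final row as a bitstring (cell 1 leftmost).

11111100100

state after step 1 := 00111010011
2 | 11000111100
3 | 00101000011
4 | 11111100100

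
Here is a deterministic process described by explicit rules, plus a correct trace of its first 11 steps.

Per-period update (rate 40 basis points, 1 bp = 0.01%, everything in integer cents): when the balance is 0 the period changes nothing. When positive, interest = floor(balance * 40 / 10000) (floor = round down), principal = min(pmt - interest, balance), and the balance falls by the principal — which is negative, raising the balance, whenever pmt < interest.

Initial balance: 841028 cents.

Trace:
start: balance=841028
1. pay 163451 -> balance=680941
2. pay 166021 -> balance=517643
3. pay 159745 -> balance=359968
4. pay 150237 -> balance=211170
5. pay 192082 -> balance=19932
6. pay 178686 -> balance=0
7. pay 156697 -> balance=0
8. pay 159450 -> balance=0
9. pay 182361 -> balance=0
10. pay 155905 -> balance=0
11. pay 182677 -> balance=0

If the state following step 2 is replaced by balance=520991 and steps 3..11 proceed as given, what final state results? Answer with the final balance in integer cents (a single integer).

state after step 2 := balance=520991
3. pay 159745 -> balance=363329
4. pay 150237 -> balance=214545
5. pay 192082 -> balance=23321
6. pay 178686 -> balance=0
7. pay 156697 -> balance=0
8. pay 159450 -> balance=0
9. pay 182361 -> balance=0
10. pay 155905 -> balance=0
11. pay 182677 -> balance=0

0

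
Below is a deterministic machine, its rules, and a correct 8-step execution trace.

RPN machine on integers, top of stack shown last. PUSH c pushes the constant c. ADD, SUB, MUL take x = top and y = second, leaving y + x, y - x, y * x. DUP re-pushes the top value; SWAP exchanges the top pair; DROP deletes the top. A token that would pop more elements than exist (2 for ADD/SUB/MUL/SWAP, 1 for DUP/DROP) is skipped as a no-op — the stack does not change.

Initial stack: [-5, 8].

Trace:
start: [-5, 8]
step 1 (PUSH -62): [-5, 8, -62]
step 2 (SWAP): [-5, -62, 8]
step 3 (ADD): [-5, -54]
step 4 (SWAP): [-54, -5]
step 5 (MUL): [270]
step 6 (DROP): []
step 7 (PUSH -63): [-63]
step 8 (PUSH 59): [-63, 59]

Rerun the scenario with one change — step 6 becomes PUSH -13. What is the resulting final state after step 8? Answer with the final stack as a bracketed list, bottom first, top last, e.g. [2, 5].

(re-executing from step 6 with the substitution; state before step 6: [270])
step 6 (PUSH -13): [270, -13]
step 7 (PUSH -63): [270, -13, -63]
step 8 (PUSH 59): [270, -13, -63, 59]

[270, -13, -63, 59]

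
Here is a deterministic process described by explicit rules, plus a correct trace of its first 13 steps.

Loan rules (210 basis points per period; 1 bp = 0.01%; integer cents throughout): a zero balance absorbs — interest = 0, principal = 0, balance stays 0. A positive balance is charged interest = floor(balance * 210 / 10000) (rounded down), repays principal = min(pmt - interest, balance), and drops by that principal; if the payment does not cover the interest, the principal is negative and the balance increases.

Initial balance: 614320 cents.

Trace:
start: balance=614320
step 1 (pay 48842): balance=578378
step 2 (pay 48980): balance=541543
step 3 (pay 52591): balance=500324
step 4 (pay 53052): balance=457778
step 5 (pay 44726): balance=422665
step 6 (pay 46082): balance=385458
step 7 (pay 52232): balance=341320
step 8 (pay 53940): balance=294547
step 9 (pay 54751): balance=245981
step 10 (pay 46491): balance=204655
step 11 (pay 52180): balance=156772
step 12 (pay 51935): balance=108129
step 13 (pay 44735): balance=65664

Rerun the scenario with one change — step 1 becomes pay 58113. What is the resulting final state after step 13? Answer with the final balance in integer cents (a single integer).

(re-executing from step 1 with the substitution; state before step 1: balance=614320)
step 1 (pay 58113): balance=569107
step 2 (pay 48980): balance=532078
step 3 (pay 52591): balance=490660
step 4 (pay 53052): balance=447911
step 5 (pay 44726): balance=412591
step 6 (pay 46082): balance=375173
step 7 (pay 52232): balance=330819
step 8 (pay 53940): balance=283826
step 9 (pay 54751): balance=235035
step 10 (pay 46491): balance=193479
step 11 (pay 52180): balance=145362
step 12 (pay 51935): balance=96479
step 13 (pay 44735): balance=53770

53770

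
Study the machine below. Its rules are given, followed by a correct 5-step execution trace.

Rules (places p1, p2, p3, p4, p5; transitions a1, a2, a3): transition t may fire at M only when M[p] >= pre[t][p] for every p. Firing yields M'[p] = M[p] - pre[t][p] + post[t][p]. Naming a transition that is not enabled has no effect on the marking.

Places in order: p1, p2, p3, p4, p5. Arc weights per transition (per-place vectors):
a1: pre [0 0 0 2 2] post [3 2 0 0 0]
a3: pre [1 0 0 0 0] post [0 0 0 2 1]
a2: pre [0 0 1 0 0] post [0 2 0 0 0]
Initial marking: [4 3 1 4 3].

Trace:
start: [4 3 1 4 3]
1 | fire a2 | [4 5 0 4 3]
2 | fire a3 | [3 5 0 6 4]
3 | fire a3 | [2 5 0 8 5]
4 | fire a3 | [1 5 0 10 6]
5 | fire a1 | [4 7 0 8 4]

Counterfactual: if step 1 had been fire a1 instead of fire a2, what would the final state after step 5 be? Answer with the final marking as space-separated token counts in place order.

(re-executing from step 1 with the substitution; state before step 1: [4 3 1 4 3])
1 | fire a1 | [7 5 1 2 1]
2 | fire a3 | [6 5 1 4 2]
3 | fire a3 | [5 5 1 6 3]
4 | fire a3 | [4 5 1 8 4]
5 | fire a1 | [7 7 1 6 2]

7 7 1 6 2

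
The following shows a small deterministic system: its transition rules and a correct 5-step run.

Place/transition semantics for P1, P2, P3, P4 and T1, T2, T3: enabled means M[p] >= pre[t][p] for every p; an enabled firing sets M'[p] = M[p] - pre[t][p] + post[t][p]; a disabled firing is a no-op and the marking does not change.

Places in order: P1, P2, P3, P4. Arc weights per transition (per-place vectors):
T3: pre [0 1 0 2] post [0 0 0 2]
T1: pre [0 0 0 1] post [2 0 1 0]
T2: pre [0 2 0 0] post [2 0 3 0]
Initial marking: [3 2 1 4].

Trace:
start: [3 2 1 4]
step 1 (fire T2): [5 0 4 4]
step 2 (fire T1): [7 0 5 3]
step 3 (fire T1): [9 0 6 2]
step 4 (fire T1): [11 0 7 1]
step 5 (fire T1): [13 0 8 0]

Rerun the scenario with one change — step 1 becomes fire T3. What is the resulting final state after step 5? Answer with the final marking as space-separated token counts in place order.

(re-executing from step 1 with the substitution; state before step 1: [3 2 1 4])
step 1 (fire T3): [3 1 1 4]
step 2 (fire T1): [5 1 2 3]
step 3 (fire T1): [7 1 3 2]
step 4 (fire T1): [9 1 4 1]
step 5 (fire T1): [11 1 5 0]

11 1 5 0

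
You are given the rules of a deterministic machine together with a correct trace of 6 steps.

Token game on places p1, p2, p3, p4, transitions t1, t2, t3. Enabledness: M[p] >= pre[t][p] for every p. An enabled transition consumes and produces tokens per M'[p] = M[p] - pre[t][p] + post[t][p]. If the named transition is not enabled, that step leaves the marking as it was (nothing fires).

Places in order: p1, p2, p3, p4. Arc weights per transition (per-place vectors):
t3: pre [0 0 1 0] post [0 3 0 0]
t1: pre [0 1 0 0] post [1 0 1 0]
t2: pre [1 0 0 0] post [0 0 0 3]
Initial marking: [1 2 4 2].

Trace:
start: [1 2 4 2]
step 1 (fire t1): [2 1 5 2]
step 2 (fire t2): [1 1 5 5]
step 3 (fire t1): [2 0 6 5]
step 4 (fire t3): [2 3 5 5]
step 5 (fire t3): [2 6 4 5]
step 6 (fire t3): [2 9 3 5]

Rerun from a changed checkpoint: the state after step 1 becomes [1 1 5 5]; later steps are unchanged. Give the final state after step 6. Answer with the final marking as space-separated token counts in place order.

1 9 3 8

state after step 1 := [1 1 5 5]
step 2 (fire t2): [0 1 5 8]
step 3 (fire t1): [1 0 6 8]
step 4 (fire t3): [1 3 5 8]
step 5 (fire t3): [1 6 4 8]
step 6 (fire t3): [1 9 3 8]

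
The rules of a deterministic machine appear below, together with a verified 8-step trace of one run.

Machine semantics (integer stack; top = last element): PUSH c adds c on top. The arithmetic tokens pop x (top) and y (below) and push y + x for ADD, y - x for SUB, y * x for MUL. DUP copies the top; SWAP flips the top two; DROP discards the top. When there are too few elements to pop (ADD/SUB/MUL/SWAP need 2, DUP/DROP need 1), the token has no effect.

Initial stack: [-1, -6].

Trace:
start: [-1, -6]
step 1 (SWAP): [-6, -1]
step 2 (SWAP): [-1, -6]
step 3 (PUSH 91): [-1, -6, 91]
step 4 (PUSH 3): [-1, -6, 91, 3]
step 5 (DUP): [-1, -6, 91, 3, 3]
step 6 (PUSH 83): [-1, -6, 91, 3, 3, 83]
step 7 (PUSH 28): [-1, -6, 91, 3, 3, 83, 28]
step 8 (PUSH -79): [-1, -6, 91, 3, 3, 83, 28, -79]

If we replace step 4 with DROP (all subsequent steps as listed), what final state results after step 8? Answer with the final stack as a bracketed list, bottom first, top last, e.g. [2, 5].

(re-executing from step 4 with the substitution; state before step 4: [-1, -6, 91])
step 4 (DROP): [-1, -6]
step 5 (DUP): [-1, -6, -6]
step 6 (PUSH 83): [-1, -6, -6, 83]
step 7 (PUSH 28): [-1, -6, -6, 83, 28]
step 8 (PUSH -79): [-1, -6, -6, 83, 28, -79]

[-1, -6, -6, 83, 28, -79]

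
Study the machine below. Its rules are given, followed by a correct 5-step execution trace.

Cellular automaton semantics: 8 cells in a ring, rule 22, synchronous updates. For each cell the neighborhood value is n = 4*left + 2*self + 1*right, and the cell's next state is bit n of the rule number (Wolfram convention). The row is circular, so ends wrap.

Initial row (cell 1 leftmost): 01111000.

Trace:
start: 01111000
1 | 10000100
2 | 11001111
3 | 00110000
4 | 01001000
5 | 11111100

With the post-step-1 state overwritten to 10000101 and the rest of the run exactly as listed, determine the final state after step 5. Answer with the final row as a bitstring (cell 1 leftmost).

00010001

state after step 1 := 10000101
2 | 01001100
3 | 11110010
4 | 00001110
5 | 00010001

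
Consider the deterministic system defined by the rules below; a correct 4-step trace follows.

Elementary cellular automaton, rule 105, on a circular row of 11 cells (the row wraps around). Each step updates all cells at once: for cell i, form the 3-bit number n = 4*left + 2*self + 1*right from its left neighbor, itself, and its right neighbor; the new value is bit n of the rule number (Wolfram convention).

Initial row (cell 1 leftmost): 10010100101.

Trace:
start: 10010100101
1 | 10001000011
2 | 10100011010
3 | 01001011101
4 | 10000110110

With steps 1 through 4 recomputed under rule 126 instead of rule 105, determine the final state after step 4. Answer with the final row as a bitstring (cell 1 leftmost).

(re-executing steps 1..4 under rule 126; state before step 1: 10010100101)
1 | 11111111111
2 | 00000000000
3 | 00000000000
4 | 00000000000

00000000000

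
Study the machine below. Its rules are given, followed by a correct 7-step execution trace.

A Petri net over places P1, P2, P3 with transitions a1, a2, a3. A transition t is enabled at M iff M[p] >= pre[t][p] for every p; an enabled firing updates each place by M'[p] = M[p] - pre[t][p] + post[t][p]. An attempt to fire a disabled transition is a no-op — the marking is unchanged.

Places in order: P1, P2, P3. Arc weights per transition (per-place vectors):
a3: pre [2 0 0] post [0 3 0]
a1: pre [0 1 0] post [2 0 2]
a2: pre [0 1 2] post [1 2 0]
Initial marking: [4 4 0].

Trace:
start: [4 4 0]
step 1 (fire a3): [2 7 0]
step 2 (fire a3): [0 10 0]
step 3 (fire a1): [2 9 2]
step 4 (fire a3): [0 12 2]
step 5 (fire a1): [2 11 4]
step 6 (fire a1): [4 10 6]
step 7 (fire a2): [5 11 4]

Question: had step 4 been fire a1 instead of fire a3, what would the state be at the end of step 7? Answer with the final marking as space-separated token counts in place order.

9 7 6

(re-executing from step 4 with the substitution; state before step 4: [2 9 2])
step 4 (fire a1): [4 8 4]
step 5 (fire a1): [6 7 6]
step 6 (fire a1): [8 6 8]
step 7 (fire a2): [9 7 6]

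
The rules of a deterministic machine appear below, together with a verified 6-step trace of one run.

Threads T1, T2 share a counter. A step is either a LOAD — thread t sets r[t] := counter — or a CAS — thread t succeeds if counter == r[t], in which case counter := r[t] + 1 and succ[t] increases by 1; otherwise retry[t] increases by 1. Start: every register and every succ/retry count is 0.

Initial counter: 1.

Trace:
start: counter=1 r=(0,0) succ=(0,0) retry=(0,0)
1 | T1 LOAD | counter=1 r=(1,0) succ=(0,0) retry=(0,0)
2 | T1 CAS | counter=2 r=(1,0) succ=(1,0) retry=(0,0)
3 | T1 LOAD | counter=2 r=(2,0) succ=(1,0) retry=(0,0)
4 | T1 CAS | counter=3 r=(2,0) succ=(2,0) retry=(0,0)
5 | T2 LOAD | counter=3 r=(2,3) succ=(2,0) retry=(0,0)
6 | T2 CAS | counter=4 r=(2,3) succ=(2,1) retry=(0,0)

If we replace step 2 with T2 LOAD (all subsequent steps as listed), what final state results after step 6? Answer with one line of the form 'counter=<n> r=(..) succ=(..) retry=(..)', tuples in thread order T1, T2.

counter=3 r=(1,2) succ=(1,1) retry=(0,0)

(re-executing from step 2 with the substitution; state before step 2: counter=1 r=(1,0) succ=(0,0) retry=(0,0))
2 | T2 LOAD | counter=1 r=(1,1) succ=(0,0) retry=(0,0)
3 | T1 LOAD | counter=1 r=(1,1) succ=(0,0) retry=(0,0)
4 | T1 CAS | counter=2 r=(1,1) succ=(1,0) retry=(0,0)
5 | T2 LOAD | counter=2 r=(1,2) succ=(1,0) retry=(0,0)
6 | T2 CAS | counter=3 r=(1,2) succ=(1,1) retry=(0,0)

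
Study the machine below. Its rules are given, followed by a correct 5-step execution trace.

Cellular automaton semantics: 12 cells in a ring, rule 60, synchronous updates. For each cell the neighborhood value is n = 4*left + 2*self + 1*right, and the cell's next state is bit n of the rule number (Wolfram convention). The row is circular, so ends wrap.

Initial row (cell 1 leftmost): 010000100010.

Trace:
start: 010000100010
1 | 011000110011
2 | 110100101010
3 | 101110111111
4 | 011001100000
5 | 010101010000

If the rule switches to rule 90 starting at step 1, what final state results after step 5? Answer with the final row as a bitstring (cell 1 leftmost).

(re-executing steps 1..5 under rule 90; state before step 1: 010000100010)
1 | 101001010101
2 | 100110000001
3 | 111111000011
4 | 000001100110
5 | 000011111111

000011111111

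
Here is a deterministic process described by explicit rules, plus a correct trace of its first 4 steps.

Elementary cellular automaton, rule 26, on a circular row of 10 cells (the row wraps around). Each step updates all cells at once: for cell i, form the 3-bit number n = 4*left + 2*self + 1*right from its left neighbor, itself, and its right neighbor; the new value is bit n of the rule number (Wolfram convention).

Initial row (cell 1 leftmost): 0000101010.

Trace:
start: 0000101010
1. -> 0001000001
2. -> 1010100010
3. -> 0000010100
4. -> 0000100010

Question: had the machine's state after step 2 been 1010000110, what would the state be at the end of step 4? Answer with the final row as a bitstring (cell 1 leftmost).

state after step 2 := 1010000110
3. -> 0001001100
4. -> 0010111010

0010111010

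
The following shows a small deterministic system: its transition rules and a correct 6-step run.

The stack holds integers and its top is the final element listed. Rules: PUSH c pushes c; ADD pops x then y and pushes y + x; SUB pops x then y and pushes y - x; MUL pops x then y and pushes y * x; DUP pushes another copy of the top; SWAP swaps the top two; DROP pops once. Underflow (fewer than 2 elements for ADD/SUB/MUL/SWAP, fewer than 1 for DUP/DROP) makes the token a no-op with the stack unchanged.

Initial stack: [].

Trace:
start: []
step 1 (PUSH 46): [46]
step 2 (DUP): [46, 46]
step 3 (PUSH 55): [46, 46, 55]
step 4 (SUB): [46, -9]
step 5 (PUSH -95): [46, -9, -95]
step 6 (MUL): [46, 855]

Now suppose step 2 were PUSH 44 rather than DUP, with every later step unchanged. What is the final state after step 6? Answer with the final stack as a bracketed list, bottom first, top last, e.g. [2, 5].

(re-executing from step 2 with the substitution; state before step 2: [46])
step 2 (PUSH 44): [46, 44]
step 3 (PUSH 55): [46, 44, 55]
step 4 (SUB): [46, -11]
step 5 (PUSH -95): [46, -11, -95]
step 6 (MUL): [46, 1045]

[46, 1045]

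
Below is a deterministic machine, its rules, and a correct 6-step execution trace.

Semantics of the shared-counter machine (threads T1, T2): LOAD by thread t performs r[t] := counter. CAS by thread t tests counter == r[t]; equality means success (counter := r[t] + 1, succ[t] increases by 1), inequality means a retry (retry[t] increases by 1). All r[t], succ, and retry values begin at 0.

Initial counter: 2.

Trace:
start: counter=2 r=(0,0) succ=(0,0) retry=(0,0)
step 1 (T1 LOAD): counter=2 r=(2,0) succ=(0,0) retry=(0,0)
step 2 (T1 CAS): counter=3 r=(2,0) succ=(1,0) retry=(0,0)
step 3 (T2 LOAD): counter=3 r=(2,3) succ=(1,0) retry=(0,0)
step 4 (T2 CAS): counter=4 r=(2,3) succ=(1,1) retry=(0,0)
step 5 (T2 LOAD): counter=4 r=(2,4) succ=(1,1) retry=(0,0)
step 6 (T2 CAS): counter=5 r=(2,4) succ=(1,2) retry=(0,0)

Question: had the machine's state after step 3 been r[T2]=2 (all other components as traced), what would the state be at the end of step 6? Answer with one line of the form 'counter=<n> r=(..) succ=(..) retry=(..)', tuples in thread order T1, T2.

counter=4 r=(2,3) succ=(1,1) retry=(0,1)

state after step 3 := counter=3 r=(2,2) succ=(1,0) retry=(0,0)
step 4 (T2 CAS): counter=3 r=(2,2) succ=(1,0) retry=(0,1)
step 5 (T2 LOAD): counter=3 r=(2,3) succ=(1,0) retry=(0,1)
step 6 (T2 CAS): counter=4 r=(2,3) succ=(1,1) retry=(0,1)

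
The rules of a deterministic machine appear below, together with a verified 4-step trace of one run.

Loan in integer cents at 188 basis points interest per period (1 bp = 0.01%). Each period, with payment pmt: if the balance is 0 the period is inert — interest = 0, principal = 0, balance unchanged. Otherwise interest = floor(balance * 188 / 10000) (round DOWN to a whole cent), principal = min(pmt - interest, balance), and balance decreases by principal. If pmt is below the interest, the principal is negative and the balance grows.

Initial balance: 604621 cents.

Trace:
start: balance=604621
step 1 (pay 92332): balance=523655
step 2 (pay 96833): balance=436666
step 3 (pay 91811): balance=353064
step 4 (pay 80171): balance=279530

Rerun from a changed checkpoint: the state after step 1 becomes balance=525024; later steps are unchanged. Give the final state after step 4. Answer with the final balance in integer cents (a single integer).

280978

state after step 1 := balance=525024
step 2 (pay 96833): balance=438061
step 3 (pay 91811): balance=354485
step 4 (pay 80171): balance=280978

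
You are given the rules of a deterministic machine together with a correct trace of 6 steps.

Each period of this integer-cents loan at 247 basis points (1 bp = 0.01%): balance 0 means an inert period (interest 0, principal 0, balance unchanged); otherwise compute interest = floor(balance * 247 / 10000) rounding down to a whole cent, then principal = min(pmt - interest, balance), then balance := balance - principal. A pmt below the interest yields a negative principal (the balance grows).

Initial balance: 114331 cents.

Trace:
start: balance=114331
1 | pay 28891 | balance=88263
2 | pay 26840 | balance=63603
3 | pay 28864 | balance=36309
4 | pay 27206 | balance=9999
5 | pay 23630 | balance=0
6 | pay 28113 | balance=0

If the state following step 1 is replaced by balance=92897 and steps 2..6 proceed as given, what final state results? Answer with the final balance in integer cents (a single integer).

0

state after step 1 := balance=92897
2 | pay 26840 | balance=68351
3 | pay 28864 | balance=41175
4 | pay 27206 | balance=14986
5 | pay 23630 | balance=0
6 | pay 28113 | balance=0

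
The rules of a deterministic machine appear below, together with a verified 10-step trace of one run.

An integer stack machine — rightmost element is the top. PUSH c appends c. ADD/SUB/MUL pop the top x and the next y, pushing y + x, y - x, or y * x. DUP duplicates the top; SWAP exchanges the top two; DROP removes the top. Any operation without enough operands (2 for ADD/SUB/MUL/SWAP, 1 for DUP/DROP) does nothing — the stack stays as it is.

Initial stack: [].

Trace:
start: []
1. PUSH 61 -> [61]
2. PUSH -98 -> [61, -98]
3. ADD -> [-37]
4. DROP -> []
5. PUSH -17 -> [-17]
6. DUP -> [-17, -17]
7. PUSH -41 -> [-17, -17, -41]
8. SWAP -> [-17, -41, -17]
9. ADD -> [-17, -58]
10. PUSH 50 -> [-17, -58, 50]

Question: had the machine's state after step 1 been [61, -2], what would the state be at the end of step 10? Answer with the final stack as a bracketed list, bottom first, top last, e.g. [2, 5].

state after step 1 := [61, -2]
2. PUSH -98 -> [61, -2, -98]
3. ADD -> [61, -100]
4. DROP -> [61]
5. PUSH -17 -> [61, -17]
6. DUP -> [61, -17, -17]
7. PUSH -41 -> [61, -17, -17, -41]
8. SWAP -> [61, -17, -41, -17]
9. ADD -> [61, -17, -58]
10. PUSH 50 -> [61, -17, -58, 50]

[61, -17, -58, 50]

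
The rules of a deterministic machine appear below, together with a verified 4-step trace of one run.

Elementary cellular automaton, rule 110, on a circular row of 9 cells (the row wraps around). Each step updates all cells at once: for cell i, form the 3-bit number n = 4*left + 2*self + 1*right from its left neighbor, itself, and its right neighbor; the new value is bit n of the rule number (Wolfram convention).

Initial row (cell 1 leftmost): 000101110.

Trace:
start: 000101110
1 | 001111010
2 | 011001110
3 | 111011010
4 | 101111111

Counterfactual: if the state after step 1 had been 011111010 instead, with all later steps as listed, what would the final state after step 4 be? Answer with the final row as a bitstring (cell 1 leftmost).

010111110

state after step 1 := 011111010
2 | 110001110
3 | 110011011
4 | 010111110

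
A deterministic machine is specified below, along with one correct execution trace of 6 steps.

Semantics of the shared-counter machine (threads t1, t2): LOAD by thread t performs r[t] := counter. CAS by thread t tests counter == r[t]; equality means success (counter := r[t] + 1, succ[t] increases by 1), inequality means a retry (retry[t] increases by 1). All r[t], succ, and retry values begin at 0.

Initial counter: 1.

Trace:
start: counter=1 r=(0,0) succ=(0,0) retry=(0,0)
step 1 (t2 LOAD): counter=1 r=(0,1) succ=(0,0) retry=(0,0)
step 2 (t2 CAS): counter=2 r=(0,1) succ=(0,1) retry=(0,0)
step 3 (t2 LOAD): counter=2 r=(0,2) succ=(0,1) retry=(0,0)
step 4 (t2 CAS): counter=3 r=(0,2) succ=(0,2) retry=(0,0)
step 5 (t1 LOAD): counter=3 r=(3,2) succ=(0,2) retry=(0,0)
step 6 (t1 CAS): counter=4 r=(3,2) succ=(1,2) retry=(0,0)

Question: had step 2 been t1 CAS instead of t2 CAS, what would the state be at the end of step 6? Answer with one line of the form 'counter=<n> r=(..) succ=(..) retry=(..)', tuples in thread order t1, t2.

counter=3 r=(2,1) succ=(1,1) retry=(1,0)

(re-executing from step 2 with the substitution; state before step 2: counter=1 r=(0,1) succ=(0,0) retry=(0,0))
step 2 (t1 CAS): counter=1 r=(0,1) succ=(0,0) retry=(1,0)
step 3 (t2 LOAD): counter=1 r=(0,1) succ=(0,0) retry=(1,0)
step 4 (t2 CAS): counter=2 r=(0,1) succ=(0,1) retry=(1,0)
step 5 (t1 LOAD): counter=2 r=(2,1) succ=(0,1) retry=(1,0)
step 6 (t1 CAS): counter=3 r=(2,1) succ=(1,1) retry=(1,0)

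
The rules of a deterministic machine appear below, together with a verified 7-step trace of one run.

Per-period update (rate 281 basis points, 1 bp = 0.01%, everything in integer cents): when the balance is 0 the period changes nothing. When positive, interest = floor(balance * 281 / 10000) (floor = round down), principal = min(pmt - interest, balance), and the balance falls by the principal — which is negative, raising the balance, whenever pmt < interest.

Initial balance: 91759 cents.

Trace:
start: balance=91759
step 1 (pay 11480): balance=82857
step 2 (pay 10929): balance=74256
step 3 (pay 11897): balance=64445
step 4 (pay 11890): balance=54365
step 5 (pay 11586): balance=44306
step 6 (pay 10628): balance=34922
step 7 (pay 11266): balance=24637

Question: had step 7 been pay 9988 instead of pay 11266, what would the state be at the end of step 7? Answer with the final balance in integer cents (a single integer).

25915

(re-executing from step 7 with the substitution; state before step 7: balance=34922)
step 7 (pay 9988): balance=25915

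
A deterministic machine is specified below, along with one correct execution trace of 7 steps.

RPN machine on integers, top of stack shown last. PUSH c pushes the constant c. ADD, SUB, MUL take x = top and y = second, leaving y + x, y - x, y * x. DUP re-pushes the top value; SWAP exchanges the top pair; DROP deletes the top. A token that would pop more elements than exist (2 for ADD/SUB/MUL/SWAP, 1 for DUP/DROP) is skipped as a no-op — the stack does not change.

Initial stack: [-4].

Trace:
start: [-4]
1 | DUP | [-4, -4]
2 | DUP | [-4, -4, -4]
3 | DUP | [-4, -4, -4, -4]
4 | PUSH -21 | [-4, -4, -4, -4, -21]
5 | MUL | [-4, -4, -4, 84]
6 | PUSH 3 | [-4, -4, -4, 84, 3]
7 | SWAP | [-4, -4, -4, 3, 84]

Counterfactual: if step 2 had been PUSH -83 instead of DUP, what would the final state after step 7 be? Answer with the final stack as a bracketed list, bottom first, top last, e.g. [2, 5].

(re-executing from step 2 with the substitution; state before step 2: [-4, -4])
2 | PUSH -83 | [-4, -4, -83]
3 | DUP | [-4, -4, -83, -83]
4 | PUSH -21 | [-4, -4, -83, -83, -21]
5 | MUL | [-4, -4, -83, 1743]
6 | PUSH 3 | [-4, -4, -83, 1743, 3]
7 | SWAP | [-4, -4, -83, 3, 1743]

[-4, -4, -83, 3, 1743]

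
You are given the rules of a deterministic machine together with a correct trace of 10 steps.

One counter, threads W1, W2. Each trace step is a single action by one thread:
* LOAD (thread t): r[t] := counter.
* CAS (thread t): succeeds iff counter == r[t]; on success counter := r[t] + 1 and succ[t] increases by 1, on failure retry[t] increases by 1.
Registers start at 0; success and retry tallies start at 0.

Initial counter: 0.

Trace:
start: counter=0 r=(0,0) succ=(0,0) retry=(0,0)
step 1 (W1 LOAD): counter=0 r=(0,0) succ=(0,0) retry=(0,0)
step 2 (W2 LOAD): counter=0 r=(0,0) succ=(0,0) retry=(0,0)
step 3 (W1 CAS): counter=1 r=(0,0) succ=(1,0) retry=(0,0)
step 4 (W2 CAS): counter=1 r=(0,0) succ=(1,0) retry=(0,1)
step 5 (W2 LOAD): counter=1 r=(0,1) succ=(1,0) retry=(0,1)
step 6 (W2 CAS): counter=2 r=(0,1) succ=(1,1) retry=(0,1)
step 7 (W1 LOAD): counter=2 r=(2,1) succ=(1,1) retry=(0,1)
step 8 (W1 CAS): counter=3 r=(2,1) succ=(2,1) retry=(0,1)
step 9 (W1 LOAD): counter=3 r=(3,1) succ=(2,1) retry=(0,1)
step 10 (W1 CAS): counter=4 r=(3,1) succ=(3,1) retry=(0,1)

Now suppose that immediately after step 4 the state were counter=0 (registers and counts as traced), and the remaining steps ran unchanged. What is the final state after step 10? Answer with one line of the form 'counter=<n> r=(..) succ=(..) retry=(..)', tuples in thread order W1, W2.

counter=3 r=(2,0) succ=(3,1) retry=(0,1)

state after step 4 := counter=0 r=(0,0) succ=(1,0) retry=(0,1)
step 5 (W2 LOAD): counter=0 r=(0,0) succ=(1,0) retry=(0,1)
step 6 (W2 CAS): counter=1 r=(0,0) succ=(1,1) retry=(0,1)
step 7 (W1 LOAD): counter=1 r=(1,0) succ=(1,1) retry=(0,1)
step 8 (W1 CAS): counter=2 r=(1,0) succ=(2,1) retry=(0,1)
step 9 (W1 LOAD): counter=2 r=(2,0) succ=(2,1) retry=(0,1)
step 10 (W1 CAS): counter=3 r=(2,0) succ=(3,1) retry=(0,1)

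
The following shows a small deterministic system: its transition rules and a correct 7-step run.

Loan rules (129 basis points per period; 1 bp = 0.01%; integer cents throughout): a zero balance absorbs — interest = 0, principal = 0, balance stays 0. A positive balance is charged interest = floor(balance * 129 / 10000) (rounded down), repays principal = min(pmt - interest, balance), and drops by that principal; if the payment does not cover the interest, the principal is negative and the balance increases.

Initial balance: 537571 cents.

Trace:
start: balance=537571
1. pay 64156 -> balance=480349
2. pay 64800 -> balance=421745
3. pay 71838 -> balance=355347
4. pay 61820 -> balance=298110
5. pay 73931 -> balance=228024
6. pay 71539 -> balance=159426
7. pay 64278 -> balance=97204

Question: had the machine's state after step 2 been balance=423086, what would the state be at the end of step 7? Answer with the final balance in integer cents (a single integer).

state after step 2 := balance=423086
3. pay 71838 -> balance=356705
4. pay 61820 -> balance=299486
5. pay 73931 -> balance=229418
6. pay 71539 -> balance=160838
7. pay 64278 -> balance=98634

98634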